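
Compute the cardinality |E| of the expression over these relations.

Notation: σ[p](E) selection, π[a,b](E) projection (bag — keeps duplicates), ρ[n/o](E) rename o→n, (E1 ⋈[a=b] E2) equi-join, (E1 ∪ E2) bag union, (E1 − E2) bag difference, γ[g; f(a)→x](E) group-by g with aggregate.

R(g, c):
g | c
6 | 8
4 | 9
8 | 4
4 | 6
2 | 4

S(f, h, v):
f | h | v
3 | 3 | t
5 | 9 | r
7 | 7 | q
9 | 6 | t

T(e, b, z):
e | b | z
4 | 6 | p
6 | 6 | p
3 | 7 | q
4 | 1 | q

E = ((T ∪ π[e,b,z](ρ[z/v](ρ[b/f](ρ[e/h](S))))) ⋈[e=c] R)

Per-node cardinality:
  T → 4
  S → 4
  ρ[e/h](S) → 4
  ρ[b/f](ρ[e/h](S)) → 4
  ρ[z/v](ρ[b/f](ρ[e/h](S))) → 4
  π[e,b,z](ρ[z/v](ρ[b/f](ρ[e/h](S)))) → 4
  (T ∪ π[e,b,z](ρ[z/v](ρ[b/f](ρ[e/h](S))))) → 8
  R → 5
  ((T ∪ π[e,b,z](ρ[z/v](ρ[b/f](ρ[e/h](S))))) ⋈[e=c] R) → 7

|E| = 7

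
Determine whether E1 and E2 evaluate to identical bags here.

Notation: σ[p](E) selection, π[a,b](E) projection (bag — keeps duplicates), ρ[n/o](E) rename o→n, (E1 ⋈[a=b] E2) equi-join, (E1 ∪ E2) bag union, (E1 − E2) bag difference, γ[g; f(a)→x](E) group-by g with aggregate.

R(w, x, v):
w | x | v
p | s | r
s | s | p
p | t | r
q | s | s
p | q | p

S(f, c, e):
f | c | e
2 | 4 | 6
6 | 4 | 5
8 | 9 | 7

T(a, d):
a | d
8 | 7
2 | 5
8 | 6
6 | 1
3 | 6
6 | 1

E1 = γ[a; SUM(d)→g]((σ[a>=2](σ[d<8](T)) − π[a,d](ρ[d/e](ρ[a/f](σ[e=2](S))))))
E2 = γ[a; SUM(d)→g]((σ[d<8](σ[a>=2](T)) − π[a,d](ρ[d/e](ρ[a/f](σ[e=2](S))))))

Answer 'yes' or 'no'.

E1 row counts bottom-up:
  T → 6
  σ[d<8](T) → 6
  σ[a>=2](σ[d<8](T)) → 6
  S → 3
  σ[e=2](S) → 0
  ρ[a/f](σ[e=2](S)) → 0
  ρ[d/e](ρ[a/f](σ[e=2](S))) → 0
  π[a,d](ρ[d/e](ρ[a/f](σ[e=2](S)))) → 0
  (σ[a>=2](σ[d<8](T)) − π[a,d](ρ[d/e](ρ[a/f](σ[e=2](S))))) → 6
  γ[a; SUM(d)→g]((σ[a>=2](σ[d<8](T)) − π[a,d](ρ[d/e](ρ[a/f](σ[e=2](S)))))) → 4
E2 row counts bottom-up:
  T → 6
  σ[a>=2](T) → 6
  σ[d<8](σ[a>=2](T)) → 6
  S → 3
  σ[e=2](S) → 0
  ρ[a/f](σ[e=2](S)) → 0
  ρ[d/e](ρ[a/f](σ[e=2](S))) → 0
  π[a,d](ρ[d/e](ρ[a/f](σ[e=2](S)))) → 0
  (σ[d<8](σ[a>=2](T)) − π[a,d](ρ[d/e](ρ[a/f](σ[e=2](S))))) → 6
  γ[a; SUM(d)→g]((σ[d<8](σ[a>=2](T)) − π[a,d](ρ[d/e](ρ[a/f](σ[e=2](S)))))) → 4

E1 and E2 produce the same multiset:
a | g
2 | 5
3 | 6
6 | 2
8 | 13

yes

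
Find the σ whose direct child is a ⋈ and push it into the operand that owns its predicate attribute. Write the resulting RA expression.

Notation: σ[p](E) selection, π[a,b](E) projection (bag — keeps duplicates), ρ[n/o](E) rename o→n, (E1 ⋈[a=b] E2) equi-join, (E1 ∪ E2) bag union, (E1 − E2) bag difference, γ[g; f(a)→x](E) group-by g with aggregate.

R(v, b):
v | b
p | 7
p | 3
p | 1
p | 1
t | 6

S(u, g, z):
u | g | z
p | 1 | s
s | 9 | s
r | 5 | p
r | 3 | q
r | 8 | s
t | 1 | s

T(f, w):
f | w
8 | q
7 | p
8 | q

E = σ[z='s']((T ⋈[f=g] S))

σ filters on z, owned by the right side.
E' = (T ⋈[f=g] σ[z='s'](S))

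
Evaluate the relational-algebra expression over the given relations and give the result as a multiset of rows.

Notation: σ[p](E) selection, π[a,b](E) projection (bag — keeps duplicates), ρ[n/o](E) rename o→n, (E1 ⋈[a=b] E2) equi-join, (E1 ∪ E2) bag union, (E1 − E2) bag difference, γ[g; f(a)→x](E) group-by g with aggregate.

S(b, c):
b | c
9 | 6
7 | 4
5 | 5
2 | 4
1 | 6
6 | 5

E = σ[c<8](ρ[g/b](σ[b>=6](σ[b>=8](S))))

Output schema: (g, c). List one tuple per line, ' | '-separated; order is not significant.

Row counts bottom-up:
  S → 6
  σ[b>=8](S) → 1
  σ[b>=6](σ[b>=8](S)) → 1
  ρ[g/b](σ[b>=6](σ[b>=8](S))) → 1
  σ[c<8](ρ[g/b](σ[b>=6](σ[b>=8](S)))) → 1

== RESULT ==
g | c
9 | 6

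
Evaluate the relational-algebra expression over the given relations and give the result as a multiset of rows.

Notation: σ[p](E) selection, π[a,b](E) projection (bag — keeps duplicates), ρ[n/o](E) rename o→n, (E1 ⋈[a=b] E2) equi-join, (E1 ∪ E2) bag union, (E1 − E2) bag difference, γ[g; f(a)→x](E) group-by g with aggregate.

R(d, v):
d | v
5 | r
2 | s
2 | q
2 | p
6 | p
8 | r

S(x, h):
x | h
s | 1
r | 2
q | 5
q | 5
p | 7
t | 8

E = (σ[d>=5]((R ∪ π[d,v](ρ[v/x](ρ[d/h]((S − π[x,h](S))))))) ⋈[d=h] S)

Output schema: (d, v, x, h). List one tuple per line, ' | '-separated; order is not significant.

Row counts bottom-up:
  R → 6
  S → 6
  S → 6
  π[x,h](S) → 6
  (S − π[x,h](S)) → 0
  ρ[d/h]((S − π[x,h](S))) → 0
  ρ[v/x](ρ[d/h]((S − π[x,h](S)))) → 0
  π[d,v](ρ[v/x](ρ[d/h]((S − π[x,h](S))))) → 0
  (R ∪ π[d,v](ρ[v/x](ρ[d/h]((S − π[x,h](S)))))) → 6
  σ[d>=5]((R ∪ π[d,v](ρ[v/x](ρ[d/h]((S − π[x,h](S))))))) → 3
  S → 6
  (σ[d>=5]((R ∪ π[d,v](ρ[v/x](ρ[d/h]((S − π[x,h](S))))))) ⋈[d=h] S) → 3

== RESULT ==
d | v | x | h
5 | r | q | 5
5 | r | q | 5
8 | r | t | 8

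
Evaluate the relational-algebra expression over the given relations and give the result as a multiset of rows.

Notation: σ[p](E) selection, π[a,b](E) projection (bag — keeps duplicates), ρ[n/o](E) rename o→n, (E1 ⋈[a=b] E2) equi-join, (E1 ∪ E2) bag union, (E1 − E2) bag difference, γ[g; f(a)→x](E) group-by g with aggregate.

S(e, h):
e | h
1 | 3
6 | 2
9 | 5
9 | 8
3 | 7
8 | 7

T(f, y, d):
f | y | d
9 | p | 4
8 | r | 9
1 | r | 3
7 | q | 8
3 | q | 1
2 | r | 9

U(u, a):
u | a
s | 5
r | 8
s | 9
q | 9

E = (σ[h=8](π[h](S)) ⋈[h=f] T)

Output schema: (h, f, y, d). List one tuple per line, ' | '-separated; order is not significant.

Row counts bottom-up:
  S → 6
  π[h](S) → 6
  σ[h=8](π[h](S)) → 1
  T → 6
  (σ[h=8](π[h](S)) ⋈[h=f] T) → 1

== RESULT ==
h | f | y | d
8 | 8 | r | 9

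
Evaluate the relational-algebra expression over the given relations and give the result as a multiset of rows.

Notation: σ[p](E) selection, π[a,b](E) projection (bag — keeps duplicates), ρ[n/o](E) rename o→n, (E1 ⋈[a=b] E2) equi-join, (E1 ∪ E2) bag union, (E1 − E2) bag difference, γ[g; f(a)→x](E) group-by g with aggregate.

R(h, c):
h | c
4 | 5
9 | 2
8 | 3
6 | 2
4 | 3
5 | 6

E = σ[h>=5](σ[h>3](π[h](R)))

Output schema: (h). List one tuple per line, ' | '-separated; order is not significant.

Stepwise |·|:
  R → 6
  π[h](R) → 6
  σ[h>3](π[h](R)) → 6
  σ[h>=5](σ[h>3](π[h](R))) → 4

== RESULT ==
h
5
6
8
9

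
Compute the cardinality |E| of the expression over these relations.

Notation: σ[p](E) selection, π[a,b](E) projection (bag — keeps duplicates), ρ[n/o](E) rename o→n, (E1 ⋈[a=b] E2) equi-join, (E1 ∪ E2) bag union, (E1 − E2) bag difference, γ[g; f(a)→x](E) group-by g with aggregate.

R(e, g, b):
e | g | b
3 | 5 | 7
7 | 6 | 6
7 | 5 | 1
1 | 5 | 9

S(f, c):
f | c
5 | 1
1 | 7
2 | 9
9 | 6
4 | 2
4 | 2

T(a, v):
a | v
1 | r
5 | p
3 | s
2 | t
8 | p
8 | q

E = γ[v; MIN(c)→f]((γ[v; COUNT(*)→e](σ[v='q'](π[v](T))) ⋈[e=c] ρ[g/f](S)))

Row counts bottom-up:
  T → 6
  π[v](T) → 6
  σ[v='q'](π[v](T)) → 1
  γ[v; COUNT(*)→e](σ[v='q'](π[v](T))) → 1
  S → 6
  ρ[g/f](S) → 6
  (γ[v; COUNT(*)→e](σ[v='q'](π[v](T))) ⋈[e=c] ρ[g/f](S)) → 1
  γ[v; MIN(c)→f]((γ[v; COUNT(*)→e](σ[v='q'](π[v](T))) ⋈[e=c] ρ[g/f](S))) → 1

|E| = 1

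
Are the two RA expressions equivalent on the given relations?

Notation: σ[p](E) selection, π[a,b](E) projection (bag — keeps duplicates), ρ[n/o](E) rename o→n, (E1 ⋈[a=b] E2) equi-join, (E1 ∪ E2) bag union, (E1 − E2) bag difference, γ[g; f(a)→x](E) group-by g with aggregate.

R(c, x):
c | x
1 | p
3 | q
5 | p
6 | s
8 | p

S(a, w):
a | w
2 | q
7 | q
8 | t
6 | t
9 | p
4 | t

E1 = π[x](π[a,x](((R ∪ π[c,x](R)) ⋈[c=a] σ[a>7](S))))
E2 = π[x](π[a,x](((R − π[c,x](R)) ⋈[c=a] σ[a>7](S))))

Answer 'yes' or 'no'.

E1 row counts bottom-up:
  R → 5
  R → 5
  π[c,x](R) → 5
  (R ∪ π[c,x](R)) → 10
  S → 6
  σ[a>7](S) → 2
  ((R ∪ π[c,x](R)) ⋈[c=a] σ[a>7](S)) → 2
  π[a,x](((R ∪ π[c,x](R)) ⋈[c=a] σ[a>7](S))) → 2
  π[x](π[a,x](((R ∪ π[c,x](R)) ⋈[c=a] σ[a>7](S)))) → 2
E2 row counts bottom-up:
  R → 5
  R → 5
  π[c,x](R) → 5
  (R − π[c,x](R)) → 0
  S → 6
  σ[a>7](S) → 2
  ((R − π[c,x](R)) ⋈[c=a] σ[a>7](S)) → 0
  π[a,x](((R − π[c,x](R)) ⋈[c=a] σ[a>7](S))) → 0
  π[x](π[a,x](((R − π[c,x](R)) ⋈[c=a] σ[a>7](S)))) → 0

E1 result:
x
p
p
E2 result:
x
(0 rows)
Witness: ('p',) appears 2× in E1 but 0× in E2.

no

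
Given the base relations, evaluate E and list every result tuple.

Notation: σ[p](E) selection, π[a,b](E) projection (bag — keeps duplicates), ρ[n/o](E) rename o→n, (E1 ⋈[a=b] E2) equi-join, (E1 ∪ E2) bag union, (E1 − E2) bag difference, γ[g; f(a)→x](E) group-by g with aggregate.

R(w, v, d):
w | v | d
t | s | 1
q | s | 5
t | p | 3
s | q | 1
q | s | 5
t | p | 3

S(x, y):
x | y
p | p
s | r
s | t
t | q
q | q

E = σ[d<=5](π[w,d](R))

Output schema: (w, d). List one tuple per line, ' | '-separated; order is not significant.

Row counts bottom-up:
  R → 6
  π[w,d](R) → 6
  σ[d<=5](π[w,d](R)) → 6

== RESULT ==
w | d
q | 5
q | 5
s | 1
t | 1
t | 3
t | 3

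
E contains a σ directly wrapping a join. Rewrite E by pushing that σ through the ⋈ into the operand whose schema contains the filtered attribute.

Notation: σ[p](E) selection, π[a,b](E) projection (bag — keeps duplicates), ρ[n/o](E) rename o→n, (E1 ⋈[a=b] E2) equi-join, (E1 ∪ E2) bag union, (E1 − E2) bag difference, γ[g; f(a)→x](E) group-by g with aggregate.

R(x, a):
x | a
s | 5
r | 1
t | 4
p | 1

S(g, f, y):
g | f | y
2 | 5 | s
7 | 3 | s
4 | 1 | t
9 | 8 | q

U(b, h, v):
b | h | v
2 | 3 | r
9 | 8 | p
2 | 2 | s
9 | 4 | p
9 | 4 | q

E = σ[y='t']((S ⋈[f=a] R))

σ filters on y, owned by the left side.
E' = (σ[y='t'](S) ⋈[f=a] R)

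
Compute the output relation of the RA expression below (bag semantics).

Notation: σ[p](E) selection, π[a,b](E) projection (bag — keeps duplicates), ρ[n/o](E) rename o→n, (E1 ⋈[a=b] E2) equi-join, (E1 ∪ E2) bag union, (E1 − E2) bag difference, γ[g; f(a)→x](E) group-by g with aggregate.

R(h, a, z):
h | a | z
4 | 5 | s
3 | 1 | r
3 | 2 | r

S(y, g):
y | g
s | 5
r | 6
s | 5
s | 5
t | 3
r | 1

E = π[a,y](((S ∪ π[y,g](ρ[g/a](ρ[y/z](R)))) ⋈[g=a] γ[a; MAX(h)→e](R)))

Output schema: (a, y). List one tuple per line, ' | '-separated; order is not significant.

Subexpression sizes:
  S → 6
  R → 3
  ρ[y/z](R) → 3
  ρ[g/a](ρ[y/z](R)) → 3
  π[y,g](ρ[g/a](ρ[y/z](R))) → 3
  (S ∪ π[y,g](ρ[g/a](ρ[y/z](R)))) → 9
  R → 3
  γ[a; MAX(h)→e](R) → 3
  ((S ∪ π[y,g](ρ[g/a](ρ[y/z](R)))) ⋈[g=a] γ[a; MAX(h)→e](R)) → 7
  π[a,y](((S ∪ π[y,g](ρ[g/a](ρ[y/z](R)))) ⋈[g=a] γ[a; MAX(h)→e](R))) → 7

== RESULT ==
a | y
1 | r
1 | r
2 | r
5 | s
5 | s
5 | s
5 | s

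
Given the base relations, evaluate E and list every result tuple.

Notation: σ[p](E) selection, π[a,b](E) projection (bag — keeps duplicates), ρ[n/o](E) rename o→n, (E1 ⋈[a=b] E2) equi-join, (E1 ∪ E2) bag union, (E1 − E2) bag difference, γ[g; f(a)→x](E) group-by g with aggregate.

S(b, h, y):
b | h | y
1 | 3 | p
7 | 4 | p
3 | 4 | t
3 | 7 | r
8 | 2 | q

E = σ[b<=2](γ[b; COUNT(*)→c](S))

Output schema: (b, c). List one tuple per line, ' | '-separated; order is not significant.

Subexpression sizes:
  S → 5
  γ[b; COUNT(*)→c](S) → 4
  σ[b<=2](γ[b; COUNT(*)→c](S)) → 1

== RESULT ==
b | c
1 | 1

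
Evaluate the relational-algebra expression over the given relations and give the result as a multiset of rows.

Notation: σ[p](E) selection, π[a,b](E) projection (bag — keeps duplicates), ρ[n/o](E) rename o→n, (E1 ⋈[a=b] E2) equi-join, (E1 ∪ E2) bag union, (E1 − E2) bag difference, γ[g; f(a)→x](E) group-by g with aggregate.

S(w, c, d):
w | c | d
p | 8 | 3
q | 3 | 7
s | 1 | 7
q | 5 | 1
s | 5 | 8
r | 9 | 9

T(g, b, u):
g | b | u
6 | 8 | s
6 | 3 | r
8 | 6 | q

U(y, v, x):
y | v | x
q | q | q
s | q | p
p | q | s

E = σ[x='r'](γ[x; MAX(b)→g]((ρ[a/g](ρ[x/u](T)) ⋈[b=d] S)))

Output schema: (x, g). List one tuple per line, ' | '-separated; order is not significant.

Stepwise |·|:
  T → 3
  ρ[x/u](T) → 3
  ρ[a/g](ρ[x/u](T)) → 3
  S → 6
  (ρ[a/g](ρ[x/u](T)) ⋈[b=d] S) → 2
  γ[x; MAX(b)→g]((ρ[a/g](ρ[x/u](T)) ⋈[b=d] S)) → 2
  σ[x='r'](γ[x; MAX(b)→g]((ρ[a/g](ρ[x/u](T)) ⋈[b=d] S))) → 1

== RESULT ==
x | g
r | 3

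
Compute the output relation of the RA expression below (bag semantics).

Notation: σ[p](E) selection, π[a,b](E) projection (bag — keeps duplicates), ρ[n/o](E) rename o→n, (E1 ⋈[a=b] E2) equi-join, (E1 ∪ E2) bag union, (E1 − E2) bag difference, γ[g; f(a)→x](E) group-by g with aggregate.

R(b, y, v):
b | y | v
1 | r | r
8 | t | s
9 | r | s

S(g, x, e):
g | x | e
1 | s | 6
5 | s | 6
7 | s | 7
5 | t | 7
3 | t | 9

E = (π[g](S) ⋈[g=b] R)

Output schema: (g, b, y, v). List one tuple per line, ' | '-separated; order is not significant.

Row counts bottom-up:
  S → 5
  π[g](S) → 5
  R → 3
  (π[g](S) ⋈[g=b] R) → 1

== RESULT ==
g | b | y | v
1 | 1 | r | r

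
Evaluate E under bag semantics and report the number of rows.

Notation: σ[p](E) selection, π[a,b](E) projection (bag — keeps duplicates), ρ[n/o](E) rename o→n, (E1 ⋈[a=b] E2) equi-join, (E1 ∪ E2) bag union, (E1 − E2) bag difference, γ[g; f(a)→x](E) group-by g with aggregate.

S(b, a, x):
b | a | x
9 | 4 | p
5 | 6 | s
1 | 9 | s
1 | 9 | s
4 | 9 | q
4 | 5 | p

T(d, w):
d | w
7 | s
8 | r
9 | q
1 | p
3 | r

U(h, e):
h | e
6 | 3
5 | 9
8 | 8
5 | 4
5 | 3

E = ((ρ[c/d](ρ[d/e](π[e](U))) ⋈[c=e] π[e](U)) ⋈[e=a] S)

Row counts bottom-up:
  U → 5
  π[e](U) → 5
  ρ[d/e](π[e](U)) → 5
  ρ[c/d](ρ[d/e](π[e](U))) → 5
  U → 5
  π[e](U) → 5
  (ρ[c/d](ρ[d/e](π[e](U))) ⋈[c=e] π[e](U)) → 7
  S → 6
  ((ρ[c/d](ρ[d/e](π[e](U))) ⋈[c=e] π[e](U)) ⋈[e=a] S) → 4

|E| = 4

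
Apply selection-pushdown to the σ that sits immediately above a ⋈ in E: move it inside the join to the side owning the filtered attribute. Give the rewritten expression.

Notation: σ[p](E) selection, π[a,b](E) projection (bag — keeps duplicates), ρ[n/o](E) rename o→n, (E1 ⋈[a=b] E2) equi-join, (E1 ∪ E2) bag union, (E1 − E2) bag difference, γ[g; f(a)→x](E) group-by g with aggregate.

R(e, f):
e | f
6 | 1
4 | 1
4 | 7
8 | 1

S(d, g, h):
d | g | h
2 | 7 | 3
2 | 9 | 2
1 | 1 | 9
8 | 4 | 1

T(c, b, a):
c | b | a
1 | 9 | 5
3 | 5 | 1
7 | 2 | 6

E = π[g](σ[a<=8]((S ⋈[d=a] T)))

σ filters on a, owned by the right side.
E' = π[g]((S ⋈[d=a] σ[a<=8](T)))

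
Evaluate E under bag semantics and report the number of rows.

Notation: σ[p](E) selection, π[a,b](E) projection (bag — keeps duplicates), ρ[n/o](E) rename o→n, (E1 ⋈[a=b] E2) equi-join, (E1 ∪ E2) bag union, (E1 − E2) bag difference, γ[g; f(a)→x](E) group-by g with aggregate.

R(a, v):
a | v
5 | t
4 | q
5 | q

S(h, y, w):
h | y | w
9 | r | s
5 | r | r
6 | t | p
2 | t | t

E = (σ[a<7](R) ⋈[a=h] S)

Stepwise |·|:
  R → 3
  σ[a<7](R) → 3
  S → 4
  (σ[a<7](R) ⋈[a=h] S) → 2

|E| = 2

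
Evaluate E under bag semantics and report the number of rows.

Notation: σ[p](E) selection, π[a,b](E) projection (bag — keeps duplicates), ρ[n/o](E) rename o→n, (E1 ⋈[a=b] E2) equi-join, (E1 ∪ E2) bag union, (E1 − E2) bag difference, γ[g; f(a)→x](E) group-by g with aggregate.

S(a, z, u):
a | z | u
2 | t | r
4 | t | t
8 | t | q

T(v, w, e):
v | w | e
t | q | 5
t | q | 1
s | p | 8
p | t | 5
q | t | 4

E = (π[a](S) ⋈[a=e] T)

Subexpression sizes:
  S → 3
  π[a](S) → 3
  T → 5
  (π[a](S) ⋈[a=e] T) → 2

|E| = 2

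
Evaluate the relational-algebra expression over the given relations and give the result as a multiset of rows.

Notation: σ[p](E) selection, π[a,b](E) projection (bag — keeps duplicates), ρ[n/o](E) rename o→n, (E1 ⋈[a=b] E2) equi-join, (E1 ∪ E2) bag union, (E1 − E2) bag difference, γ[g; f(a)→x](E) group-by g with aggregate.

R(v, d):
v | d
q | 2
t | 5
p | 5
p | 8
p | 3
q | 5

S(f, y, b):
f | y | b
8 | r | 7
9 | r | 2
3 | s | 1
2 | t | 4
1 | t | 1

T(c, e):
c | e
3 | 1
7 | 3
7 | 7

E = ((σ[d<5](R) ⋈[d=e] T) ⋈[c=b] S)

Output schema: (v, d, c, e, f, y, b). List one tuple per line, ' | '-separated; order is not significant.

Per-node cardinality:
  R → 6
  σ[d<5](R) → 2
  T → 3
  (σ[d<5](R) ⋈[d=e] T) → 1
  S → 5
  ((σ[d<5](R) ⋈[d=e] T) ⋈[c=b] S) → 1

== RESULT ==
v | d | c | e | f | y | b
p | 3 | 7 | 3 | 8 | r | 7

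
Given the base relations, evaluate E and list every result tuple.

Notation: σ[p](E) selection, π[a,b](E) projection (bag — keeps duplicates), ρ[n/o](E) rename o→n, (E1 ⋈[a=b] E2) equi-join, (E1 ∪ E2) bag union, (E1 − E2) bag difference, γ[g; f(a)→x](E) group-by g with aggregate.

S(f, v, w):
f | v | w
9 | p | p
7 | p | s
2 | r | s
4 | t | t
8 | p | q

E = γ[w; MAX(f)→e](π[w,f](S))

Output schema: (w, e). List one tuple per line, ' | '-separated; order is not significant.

Row counts bottom-up:
  S → 5
  π[w,f](S) → 5
  γ[w; MAX(f)→e](π[w,f](S)) → 4

== RESULT ==
w | e
p | 9
q | 8
s | 7
t | 4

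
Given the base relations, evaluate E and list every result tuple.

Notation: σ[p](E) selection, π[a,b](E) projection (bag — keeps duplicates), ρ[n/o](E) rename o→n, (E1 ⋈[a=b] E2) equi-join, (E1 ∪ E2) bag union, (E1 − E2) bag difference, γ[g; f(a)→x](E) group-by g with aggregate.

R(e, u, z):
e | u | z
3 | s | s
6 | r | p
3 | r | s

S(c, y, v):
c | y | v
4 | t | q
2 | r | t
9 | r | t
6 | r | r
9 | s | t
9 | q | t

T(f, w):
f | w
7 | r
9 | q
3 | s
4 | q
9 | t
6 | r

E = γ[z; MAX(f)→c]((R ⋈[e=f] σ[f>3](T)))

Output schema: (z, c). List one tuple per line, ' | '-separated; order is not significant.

Stepwise |·|:
  R → 3
  T → 6
  σ[f>3](T) → 5
  (R ⋈[e=f] σ[f>3](T)) → 1
  γ[z; MAX(f)→c]((R ⋈[e=f] σ[f>3](T))) → 1

== RESULT ==
z | c
p | 6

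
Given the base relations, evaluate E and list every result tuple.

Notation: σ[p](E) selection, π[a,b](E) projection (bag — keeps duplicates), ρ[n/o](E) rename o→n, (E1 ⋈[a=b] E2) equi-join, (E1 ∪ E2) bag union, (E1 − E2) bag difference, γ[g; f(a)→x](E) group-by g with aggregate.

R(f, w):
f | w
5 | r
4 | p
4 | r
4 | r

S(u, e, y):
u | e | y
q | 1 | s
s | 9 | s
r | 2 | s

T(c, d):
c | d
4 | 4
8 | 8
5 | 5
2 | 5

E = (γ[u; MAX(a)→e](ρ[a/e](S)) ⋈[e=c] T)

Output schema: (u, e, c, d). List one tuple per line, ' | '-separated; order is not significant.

Row counts bottom-up:
  S → 3
  ρ[a/e](S) → 3
  γ[u; MAX(a)→e](ρ[a/e](S)) → 3
  T → 4
  (γ[u; MAX(a)→e](ρ[a/e](S)) ⋈[e=c] T) → 1

== RESULT ==
u | e | c | d
r | 2 | 2 | 5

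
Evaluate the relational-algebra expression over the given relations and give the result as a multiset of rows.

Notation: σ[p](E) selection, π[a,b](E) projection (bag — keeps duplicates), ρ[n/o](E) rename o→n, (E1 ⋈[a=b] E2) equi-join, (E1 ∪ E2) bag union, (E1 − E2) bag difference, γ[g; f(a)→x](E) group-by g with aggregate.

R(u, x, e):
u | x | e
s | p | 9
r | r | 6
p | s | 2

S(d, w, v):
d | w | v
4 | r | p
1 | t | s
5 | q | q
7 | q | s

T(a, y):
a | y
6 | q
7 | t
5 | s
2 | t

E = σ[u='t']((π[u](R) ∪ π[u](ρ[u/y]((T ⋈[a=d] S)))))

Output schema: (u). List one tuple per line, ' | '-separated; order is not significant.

Subexpression sizes:
  R → 3
  π[u](R) → 3
  T → 4
  S → 4
  (T ⋈[a=d] S) → 2
  ρ[u/y]((T ⋈[a=d] S)) → 2
  π[u](ρ[u/y]((T ⋈[a=d] S))) → 2
  (π[u](R) ∪ π[u](ρ[u/y]((T ⋈[a=d] S)))) → 5
  σ[u='t']((π[u](R) ∪ π[u](ρ[u/y]((T ⋈[a=d] S))))) → 1

== RESULT ==
u
t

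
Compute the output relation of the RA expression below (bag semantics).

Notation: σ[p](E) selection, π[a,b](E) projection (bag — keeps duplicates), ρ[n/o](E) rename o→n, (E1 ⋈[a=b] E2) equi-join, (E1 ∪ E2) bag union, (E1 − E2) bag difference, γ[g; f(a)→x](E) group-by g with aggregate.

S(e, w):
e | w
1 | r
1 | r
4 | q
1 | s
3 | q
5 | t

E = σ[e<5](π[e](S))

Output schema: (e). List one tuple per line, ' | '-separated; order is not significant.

Per-node cardinality:
  S → 6
  π[e](S) → 6
  σ[e<5](π[e](S)) → 5

== RESULT ==
e
1
1
1
3
4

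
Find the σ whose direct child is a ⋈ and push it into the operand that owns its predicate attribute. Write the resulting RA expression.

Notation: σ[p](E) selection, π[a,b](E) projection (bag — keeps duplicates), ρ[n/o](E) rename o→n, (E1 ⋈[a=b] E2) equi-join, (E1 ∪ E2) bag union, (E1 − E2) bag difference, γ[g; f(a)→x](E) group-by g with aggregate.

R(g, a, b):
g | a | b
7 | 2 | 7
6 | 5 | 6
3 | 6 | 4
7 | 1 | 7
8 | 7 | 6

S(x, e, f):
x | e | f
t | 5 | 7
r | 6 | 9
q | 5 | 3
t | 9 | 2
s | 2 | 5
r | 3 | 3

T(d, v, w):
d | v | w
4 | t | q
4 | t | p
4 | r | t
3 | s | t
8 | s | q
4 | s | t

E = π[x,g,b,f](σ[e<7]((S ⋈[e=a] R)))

σ filters on e, owned by the left side.
E' = π[x,g,b,f]((σ[e<7](S) ⋈[e=a] R))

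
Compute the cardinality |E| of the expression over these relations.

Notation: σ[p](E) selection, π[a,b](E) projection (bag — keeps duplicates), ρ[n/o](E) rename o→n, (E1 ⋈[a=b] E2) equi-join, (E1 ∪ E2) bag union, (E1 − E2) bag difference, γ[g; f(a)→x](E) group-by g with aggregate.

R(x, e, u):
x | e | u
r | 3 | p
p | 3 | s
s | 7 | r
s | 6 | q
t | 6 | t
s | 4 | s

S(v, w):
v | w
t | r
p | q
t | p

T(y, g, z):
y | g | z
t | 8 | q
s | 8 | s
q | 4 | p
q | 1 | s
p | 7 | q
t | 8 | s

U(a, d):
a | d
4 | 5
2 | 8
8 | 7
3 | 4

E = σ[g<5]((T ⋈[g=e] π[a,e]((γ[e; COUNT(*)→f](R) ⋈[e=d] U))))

Per-node cardinality:
  T → 6
  R → 6
  γ[e; COUNT(*)→f](R) → 4
  U → 4
  (γ[e; COUNT(*)→f](R) ⋈[e=d] U) → 2
  π[a,e]((γ[e; COUNT(*)→f](R) ⋈[e=d] U)) → 2
  (T ⋈[g=e] π[a,e]((γ[e; COUNT(*)→f](R) ⋈[e=d] U))) → 2
  σ[g<5]((T ⋈[g=e] π[a,e]((γ[e; COUNT(*)→f](R) ⋈[e=d] U)))) → 1

|E| = 1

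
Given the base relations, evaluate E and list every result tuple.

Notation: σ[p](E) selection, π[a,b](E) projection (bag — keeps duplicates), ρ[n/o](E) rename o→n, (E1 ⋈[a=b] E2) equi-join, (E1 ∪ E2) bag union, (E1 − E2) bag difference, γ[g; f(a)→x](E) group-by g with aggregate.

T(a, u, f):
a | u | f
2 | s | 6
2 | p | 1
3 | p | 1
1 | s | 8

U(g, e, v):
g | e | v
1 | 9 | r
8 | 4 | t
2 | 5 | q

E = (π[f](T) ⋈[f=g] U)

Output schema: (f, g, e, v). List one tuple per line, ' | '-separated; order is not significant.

Subexpression sizes:
  T → 4
  π[f](T) → 4
  U → 3
  (π[f](T) ⋈[f=g] U) → 3

== RESULT ==
f | g | e | v
1 | 1 | 9 | r
1 | 1 | 9 | r
8 | 8 | 4 | t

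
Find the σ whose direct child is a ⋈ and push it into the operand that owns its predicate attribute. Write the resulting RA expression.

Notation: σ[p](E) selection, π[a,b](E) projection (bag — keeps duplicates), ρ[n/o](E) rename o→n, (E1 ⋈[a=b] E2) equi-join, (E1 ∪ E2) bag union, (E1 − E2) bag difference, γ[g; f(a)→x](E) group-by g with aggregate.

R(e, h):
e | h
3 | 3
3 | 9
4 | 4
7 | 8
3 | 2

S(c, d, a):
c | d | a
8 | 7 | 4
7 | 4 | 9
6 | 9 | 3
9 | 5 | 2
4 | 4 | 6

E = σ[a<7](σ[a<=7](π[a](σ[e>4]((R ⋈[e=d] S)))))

σ filters on e, owned by the left side.
E' = σ[a<7](σ[a<=7](π[a]((σ[e>4](R) ⋈[e=d] S))))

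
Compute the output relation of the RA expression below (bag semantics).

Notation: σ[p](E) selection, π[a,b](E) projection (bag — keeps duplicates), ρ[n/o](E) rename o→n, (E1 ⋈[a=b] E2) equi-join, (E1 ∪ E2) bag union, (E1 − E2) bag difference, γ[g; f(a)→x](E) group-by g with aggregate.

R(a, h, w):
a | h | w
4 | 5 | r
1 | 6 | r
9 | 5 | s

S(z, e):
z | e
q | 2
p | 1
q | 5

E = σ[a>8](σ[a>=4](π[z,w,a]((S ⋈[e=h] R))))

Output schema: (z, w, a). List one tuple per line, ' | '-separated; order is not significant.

Row counts bottom-up:
  S → 3
  R → 3
  (S ⋈[e=h] R) → 2
  π[z,w,a]((S ⋈[e=h] R)) → 2
  σ[a>=4](π[z,w,a]((S ⋈[e=h] R))) → 2
  σ[a>8](σ[a>=4](π[z,w,a]((S ⋈[e=h] R)))) → 1

== RESULT ==
z | w | a
q | s | 9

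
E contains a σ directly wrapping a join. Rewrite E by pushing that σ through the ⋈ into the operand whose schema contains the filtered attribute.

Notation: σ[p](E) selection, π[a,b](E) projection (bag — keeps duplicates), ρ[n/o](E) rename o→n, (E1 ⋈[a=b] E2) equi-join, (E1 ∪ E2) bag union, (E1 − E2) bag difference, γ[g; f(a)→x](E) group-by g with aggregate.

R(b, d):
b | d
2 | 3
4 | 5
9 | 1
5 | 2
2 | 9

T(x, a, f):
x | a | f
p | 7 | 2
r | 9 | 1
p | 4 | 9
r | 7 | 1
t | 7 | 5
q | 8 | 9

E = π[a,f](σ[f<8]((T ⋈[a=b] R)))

σ filters on f, owned by the left side.
E' = π[a,f]((σ[f<8](T) ⋈[a=b] R))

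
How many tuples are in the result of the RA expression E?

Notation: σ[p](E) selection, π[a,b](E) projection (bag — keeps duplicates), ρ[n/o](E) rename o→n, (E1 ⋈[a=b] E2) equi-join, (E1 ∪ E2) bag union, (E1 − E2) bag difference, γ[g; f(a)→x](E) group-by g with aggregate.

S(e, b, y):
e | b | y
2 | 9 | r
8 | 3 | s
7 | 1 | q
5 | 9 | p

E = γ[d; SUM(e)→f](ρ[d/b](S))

Stepwise |·|:
  S → 4
  ρ[d/b](S) → 4
  γ[d; SUM(e)→f](ρ[d/b](S)) → 3

|E| = 3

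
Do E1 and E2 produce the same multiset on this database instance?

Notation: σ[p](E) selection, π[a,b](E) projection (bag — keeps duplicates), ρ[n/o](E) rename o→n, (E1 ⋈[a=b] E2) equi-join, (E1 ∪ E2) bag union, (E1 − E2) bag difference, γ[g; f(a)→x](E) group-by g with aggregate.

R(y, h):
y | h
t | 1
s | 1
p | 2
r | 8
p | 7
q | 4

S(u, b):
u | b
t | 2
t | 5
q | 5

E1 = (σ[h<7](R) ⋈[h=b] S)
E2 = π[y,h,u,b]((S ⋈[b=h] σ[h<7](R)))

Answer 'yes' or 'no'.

E1 stepwise |·|:
  R → 6
  σ[h<7](R) → 4
  S → 3
  (σ[h<7](R) ⋈[h=b] S) → 1
E2 stepwise |·|:
  S → 3
  R → 6
  σ[h<7](R) → 4
  (S ⋈[b=h] σ[h<7](R)) → 1
  π[y,h,u,b]((S ⋈[b=h] σ[h<7](R))) → 1

E1 and E2 produce the same multiset:
y | h | u | b
p | 2 | t | 2

yes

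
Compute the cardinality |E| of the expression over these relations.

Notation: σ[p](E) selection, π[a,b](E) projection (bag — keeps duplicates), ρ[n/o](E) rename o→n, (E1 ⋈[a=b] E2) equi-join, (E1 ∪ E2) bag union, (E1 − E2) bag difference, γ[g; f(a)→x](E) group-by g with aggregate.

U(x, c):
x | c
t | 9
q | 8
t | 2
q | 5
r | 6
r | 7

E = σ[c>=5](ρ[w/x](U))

Subexpression sizes:
  U → 6
  ρ[w/x](U) → 6
  σ[c>=5](ρ[w/x](U)) → 5

|E| = 5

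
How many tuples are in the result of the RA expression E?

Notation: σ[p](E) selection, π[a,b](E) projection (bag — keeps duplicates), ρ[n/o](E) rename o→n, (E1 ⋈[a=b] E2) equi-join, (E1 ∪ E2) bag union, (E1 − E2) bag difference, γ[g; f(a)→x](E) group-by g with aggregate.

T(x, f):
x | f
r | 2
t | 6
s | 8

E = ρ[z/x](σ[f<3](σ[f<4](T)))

Row counts bottom-up:
  T → 3
  σ[f<4](T) → 1
  σ[f<3](σ[f<4](T)) → 1
  ρ[z/x](σ[f<3](σ[f<4](T))) → 1

|E| = 1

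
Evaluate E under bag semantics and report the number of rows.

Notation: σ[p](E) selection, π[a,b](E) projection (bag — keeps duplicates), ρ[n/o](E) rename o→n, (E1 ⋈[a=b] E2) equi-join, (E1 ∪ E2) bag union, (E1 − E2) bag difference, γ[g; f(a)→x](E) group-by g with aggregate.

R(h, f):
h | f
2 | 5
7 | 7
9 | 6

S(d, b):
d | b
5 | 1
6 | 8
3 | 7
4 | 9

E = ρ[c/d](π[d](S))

Per-node cardinality:
  S → 4
  π[d](S) → 4
  ρ[c/d](π[d](S)) → 4

|E| = 4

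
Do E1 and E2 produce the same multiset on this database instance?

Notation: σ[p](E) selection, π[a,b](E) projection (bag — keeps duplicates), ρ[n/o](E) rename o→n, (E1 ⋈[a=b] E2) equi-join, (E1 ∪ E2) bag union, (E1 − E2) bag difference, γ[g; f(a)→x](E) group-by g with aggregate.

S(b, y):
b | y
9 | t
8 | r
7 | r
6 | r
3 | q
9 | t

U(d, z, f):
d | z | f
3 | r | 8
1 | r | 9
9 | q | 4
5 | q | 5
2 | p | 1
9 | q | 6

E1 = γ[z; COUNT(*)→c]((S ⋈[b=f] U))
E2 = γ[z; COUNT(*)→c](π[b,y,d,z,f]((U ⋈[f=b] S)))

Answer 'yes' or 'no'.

E1 stepwise |·|:
  S → 6
  U → 6
  (S ⋈[b=f] U) → 4
  γ[z; COUNT(*)→c]((S ⋈[b=f] U)) → 2
E2 stepwise |·|:
  U → 6
  S → 6
  (U ⋈[f=b] S) → 4
  π[b,y,d,z,f]((U ⋈[f=b] S)) → 4
  γ[z; COUNT(*)→c](π[b,y,d,z,f]((U ⋈[f=b] S))) → 2

E1 and E2 produce the same multiset:
z | c
q | 1
r | 3

yes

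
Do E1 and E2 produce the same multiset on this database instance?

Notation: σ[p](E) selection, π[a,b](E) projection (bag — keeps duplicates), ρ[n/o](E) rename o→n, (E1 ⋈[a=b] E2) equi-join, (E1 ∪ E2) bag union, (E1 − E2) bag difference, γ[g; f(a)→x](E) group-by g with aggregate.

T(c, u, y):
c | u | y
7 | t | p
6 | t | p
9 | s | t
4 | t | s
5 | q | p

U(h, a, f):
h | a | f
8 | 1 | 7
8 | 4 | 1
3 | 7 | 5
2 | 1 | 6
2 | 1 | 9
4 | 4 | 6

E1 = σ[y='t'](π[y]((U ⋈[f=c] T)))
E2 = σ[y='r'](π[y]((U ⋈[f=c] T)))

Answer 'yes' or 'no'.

E1 subexpression sizes:
  U → 6
  T → 5
  (U ⋈[f=c] T) → 5
  π[y]((U ⋈[f=c] T)) → 5
  σ[y='t'](π[y]((U ⋈[f=c] T))) → 1
E2 subexpression sizes:
  U → 6
  T → 5
  (U ⋈[f=c] T) → 5
  π[y]((U ⋈[f=c] T)) → 5
  σ[y='r'](π[y]((U ⋈[f=c] T))) → 0

E1 result:
y
t
E2 result:
y
(0 rows)
Witness: ('t',) appears 1× in E1 but 0× in E2.

no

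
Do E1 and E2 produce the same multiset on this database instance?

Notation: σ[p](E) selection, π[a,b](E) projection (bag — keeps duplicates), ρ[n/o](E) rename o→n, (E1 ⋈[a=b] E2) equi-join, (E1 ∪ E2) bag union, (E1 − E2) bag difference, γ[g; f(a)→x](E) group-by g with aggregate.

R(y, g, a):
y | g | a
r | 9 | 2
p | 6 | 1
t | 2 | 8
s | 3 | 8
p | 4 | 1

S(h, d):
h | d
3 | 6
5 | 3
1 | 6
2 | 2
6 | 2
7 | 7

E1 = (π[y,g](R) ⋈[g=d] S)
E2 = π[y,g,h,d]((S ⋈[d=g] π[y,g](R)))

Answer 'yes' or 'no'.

E1 per-node cardinality:
  R → 5
  π[y,g](R) → 5
  S → 6
  (π[y,g](R) ⋈[g=d] S) → 5
E2 per-node cardinality:
  S → 6
  R → 5
  π[y,g](R) → 5
  (S ⋈[d=g] π[y,g](R)) → 5
  π[y,g,h,d]((S ⋈[d=g] π[y,g](R))) → 5

E1 and E2 produce the same multiset:
y | g | h | d
p | 6 | 1 | 6
p | 6 | 3 | 6
s | 3 | 5 | 3
t | 2 | 2 | 2
t | 2 | 6 | 2

yes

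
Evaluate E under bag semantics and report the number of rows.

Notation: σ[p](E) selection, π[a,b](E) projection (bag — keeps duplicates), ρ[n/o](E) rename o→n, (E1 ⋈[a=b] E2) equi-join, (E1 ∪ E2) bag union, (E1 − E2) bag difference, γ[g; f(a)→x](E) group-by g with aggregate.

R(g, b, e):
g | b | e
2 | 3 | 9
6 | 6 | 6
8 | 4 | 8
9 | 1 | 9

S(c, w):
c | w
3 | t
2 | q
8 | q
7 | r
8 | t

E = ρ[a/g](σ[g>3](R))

Subexpression sizes:
  R → 4
  σ[g>3](R) → 3
  ρ[a/g](σ[g>3](R)) → 3

|E| = 3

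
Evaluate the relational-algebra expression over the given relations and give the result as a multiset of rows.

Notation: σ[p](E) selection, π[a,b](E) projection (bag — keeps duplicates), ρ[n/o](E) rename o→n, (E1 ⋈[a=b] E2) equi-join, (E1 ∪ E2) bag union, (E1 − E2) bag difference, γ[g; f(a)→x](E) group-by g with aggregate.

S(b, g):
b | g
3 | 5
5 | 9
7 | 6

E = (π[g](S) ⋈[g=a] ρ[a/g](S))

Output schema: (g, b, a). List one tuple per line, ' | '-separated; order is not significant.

Per-node cardinality:
  S → 3
  π[g](S) → 3
  S → 3
  ρ[a/g](S) → 3
  (π[g](S) ⋈[g=a] ρ[a/g](S)) → 3

== RESULT ==
g | b | a
5 | 3 | 5
6 | 7 | 6
9 | 5 | 9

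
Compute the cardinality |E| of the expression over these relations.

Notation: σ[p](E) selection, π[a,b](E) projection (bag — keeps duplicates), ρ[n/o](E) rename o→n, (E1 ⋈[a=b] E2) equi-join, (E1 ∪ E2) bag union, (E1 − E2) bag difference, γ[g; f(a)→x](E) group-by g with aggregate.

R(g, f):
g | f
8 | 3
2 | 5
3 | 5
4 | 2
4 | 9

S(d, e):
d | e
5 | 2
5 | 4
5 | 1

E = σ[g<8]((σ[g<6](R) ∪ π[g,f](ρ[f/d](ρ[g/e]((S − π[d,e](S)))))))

Per-node cardinality:
  R → 5
  σ[g<6](R) → 4
  S → 3
  S → 3
  π[d,e](S) → 3
  (S − π[d,e](S)) → 0
  ρ[g/e]((S − π[d,e](S))) → 0
  ρ[f/d](ρ[g/e]((S − π[d,e](S)))) → 0
  π[g,f](ρ[f/d](ρ[g/e]((S − π[d,e](S))))) → 0
  (σ[g<6](R) ∪ π[g,f](ρ[f/d](ρ[g/e]((S − π[d,e](S)))))) → 4
  σ[g<8]((σ[g<6](R) ∪ π[g,f](ρ[f/d](ρ[g/e]((S − π[d,e](S))))))) → 4

|E| = 4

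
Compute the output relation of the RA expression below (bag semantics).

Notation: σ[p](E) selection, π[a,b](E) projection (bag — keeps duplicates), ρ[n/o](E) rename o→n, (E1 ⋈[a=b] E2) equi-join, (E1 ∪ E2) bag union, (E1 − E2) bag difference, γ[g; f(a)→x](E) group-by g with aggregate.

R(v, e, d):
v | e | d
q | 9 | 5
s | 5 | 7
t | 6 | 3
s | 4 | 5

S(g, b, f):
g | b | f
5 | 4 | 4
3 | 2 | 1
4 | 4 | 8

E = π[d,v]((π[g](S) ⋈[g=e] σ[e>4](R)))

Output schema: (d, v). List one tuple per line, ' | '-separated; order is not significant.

Stepwise |·|:
  S → 3
  π[g](S) → 3
  R → 4
  σ[e>4](R) → 3
  (π[g](S) ⋈[g=e] σ[e>4](R)) → 1
  π[d,v]((π[g](S) ⋈[g=e] σ[e>4](R))) → 1

== RESULT ==
d | v
7 | s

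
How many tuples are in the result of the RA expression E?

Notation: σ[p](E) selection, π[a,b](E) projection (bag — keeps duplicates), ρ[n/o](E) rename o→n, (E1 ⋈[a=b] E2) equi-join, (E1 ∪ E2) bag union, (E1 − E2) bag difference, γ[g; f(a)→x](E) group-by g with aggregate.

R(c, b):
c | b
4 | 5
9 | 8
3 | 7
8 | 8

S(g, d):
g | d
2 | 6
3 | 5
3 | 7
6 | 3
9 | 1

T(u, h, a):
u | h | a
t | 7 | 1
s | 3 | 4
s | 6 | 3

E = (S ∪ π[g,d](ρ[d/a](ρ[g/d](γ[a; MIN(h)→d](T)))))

Per-node cardinality:
  S → 5
  T → 3
  γ[a; MIN(h)→d](T) → 3
  ρ[g/d](γ[a; MIN(h)→d](T)) → 3
  ρ[d/a](ρ[g/d](γ[a; MIN(h)→d](T))) → 3
  π[g,d](ρ[d/a](ρ[g/d](γ[a; MIN(h)→d](T)))) → 3
  (S ∪ π[g,d](ρ[d/a](ρ[g/d](γ[a; MIN(h)→d](T))))) → 8

|E| = 8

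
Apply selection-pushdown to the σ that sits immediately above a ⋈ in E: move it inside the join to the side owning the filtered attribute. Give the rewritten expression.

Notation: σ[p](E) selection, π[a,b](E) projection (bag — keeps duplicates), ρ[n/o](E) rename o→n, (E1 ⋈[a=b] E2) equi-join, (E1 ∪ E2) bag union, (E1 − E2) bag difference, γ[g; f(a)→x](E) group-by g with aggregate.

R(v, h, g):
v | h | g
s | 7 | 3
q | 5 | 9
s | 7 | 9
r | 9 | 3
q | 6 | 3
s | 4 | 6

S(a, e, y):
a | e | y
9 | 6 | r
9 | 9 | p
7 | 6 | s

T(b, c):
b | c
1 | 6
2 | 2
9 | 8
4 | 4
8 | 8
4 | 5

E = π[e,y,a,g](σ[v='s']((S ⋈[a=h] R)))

σ filters on v, owned by the right side.
E' = π[e,y,a,g]((S ⋈[a=h] σ[v='s'](R)))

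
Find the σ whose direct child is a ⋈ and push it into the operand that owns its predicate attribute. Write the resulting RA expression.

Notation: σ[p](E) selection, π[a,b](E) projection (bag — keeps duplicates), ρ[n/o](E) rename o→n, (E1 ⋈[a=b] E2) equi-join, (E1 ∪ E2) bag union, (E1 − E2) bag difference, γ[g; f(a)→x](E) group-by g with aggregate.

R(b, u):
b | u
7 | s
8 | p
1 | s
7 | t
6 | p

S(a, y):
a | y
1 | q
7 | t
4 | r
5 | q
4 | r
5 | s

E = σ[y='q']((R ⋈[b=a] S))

σ filters on y, owned by the right side.
E' = (R ⋈[b=a] σ[y='q'](S))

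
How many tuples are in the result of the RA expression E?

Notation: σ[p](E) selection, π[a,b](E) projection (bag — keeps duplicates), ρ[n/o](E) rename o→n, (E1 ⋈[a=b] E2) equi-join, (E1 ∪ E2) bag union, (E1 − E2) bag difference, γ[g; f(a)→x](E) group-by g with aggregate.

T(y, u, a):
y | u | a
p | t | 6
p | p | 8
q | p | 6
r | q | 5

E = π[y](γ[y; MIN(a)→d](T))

Row counts bottom-up:
  T → 4
  γ[y; MIN(a)→d](T) → 3
  π[y](γ[y; MIN(a)→d](T)) → 3

|E| = 3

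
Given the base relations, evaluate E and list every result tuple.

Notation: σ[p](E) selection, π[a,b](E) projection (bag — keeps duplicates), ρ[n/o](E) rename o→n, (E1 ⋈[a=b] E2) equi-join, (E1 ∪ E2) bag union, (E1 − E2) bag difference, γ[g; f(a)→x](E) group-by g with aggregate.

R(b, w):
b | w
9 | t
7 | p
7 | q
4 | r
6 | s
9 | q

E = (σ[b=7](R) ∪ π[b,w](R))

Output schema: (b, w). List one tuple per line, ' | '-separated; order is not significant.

Row counts bottom-up:
  R → 6
  σ[b=7](R) → 2
  R → 6
  π[b,w](R) → 6
  (σ[b=7](R) ∪ π[b,w](R)) → 8

== RESULT ==
b | w
4 | r
6 | s
7 | p
7 | p
7 | q
7 | q
9 | q
9 | t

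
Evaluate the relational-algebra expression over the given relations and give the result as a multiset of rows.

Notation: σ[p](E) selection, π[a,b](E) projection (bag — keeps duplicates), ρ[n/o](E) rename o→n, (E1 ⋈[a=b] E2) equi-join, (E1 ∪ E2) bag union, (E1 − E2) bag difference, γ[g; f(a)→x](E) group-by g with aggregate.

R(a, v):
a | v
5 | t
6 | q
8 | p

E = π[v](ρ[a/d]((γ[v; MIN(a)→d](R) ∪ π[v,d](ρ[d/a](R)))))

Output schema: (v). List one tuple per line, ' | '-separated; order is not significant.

Per-node cardinality:
  R → 3
  γ[v; MIN(a)→d](R) → 3
  R → 3
  ρ[d/a](R) → 3
  π[v,d](ρ[d/a](R)) → 3
  (γ[v; MIN(a)→d](R) ∪ π[v,d](ρ[d/a](R))) → 6
  ρ[a/d]((γ[v; MIN(a)→d](R) ∪ π[v,d](ρ[d/a](R)))) → 6
  π[v](ρ[a/d]((γ[v; MIN(a)→d](R) ∪ π[v,d](ρ[d/a](R))))) → 6

== RESULT ==
v
p
p
q
q
t
t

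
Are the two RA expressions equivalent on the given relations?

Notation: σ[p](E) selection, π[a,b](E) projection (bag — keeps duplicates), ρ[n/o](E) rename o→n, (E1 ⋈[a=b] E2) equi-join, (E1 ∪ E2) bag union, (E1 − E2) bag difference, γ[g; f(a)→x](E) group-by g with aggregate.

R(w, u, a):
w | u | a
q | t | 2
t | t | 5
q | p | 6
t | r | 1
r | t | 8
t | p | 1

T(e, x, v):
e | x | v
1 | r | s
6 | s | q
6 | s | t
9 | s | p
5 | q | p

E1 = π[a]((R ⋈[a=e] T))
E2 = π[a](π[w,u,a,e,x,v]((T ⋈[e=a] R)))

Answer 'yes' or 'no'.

E1 row counts bottom-up:
  R → 6
  T → 5
  (R ⋈[a=e] T) → 5
  π[a]((R ⋈[a=e] T)) → 5
E2 row counts bottom-up:
  T → 5
  R → 6
  (T ⋈[e=a] R) → 5
  π[w,u,a,e,x,v]((T ⋈[e=a] R)) → 5
  π[a](π[w,u,a,e,x,v]((T ⋈[e=a] R))) → 5

E1 and E2 produce the same multiset:
a
1
1
5
6
6

yes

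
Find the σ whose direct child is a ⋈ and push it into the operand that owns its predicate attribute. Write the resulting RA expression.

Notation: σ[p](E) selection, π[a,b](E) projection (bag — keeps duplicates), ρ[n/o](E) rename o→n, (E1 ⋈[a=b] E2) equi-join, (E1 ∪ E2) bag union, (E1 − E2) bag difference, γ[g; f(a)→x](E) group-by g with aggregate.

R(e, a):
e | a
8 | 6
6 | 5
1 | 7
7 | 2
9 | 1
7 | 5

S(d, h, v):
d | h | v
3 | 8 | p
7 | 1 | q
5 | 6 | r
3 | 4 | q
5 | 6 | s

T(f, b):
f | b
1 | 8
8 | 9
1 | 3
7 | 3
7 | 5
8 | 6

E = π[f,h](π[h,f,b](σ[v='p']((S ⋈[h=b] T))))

σ filters on v, owned by the left side.
E' = π[f,h](π[h,f,b]((σ[v='p'](S) ⋈[h=b] T)))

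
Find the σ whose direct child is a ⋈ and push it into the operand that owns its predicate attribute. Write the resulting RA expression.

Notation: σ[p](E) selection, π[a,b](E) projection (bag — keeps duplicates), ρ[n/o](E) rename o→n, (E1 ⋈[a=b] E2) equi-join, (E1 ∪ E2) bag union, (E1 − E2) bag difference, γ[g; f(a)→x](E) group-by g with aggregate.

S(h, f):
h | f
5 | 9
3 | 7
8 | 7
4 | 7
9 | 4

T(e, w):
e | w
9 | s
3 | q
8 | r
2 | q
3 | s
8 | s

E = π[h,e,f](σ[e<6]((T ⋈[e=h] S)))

σ filters on e, owned by the left side.
E' = π[h,e,f]((σ[e<6](T) ⋈[e=h] S))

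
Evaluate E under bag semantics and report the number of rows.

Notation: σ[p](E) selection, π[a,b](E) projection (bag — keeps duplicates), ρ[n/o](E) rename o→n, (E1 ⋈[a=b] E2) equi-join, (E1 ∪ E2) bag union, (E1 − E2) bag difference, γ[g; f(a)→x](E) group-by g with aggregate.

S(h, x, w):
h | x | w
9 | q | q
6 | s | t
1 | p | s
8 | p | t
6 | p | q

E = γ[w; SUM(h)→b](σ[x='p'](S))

Subexpression sizes:
  S → 5
  σ[x='p'](S) → 3
  γ[w; SUM(h)→b](σ[x='p'](S)) → 3

|E| = 3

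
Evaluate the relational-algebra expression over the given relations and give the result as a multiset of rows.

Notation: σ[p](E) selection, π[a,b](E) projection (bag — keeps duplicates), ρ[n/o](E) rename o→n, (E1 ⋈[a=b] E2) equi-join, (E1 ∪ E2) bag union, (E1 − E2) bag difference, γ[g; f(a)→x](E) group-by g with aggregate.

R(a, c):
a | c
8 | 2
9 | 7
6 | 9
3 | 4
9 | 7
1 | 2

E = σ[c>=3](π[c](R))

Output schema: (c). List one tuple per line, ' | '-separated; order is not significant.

Per-node cardinality:
  R → 6
  π[c](R) → 6
  σ[c>=3](π[c](R)) → 4

== RESULT ==
c
4
7
7
9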